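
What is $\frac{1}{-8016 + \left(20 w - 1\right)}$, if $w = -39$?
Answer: $- \frac{1}{8797} \approx -0.00011368$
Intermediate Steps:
$\frac{1}{-8016 + \left(20 w - 1\right)} = \frac{1}{-8016 + \left(20 \left(-39\right) - 1\right)} = \frac{1}{-8016 - 781} = \frac{1}{-8797} = - \frac{1}{8797}$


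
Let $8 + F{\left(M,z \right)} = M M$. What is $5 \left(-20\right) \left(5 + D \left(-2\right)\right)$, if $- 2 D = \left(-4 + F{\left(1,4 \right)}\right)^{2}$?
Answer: $-12600$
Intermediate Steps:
$F{\left(M,z \right)} = -8 + M^{2}$ ($F{\left(M,z \right)} = -8 + M M = -8 + M^{2}$)
$D = - \frac{121}{2}$ ($D = - \frac{\left(-4 - \left(8 - 1^{2}\right)\right)^{2}}{2} = - \frac{\left(-4 + \left(-8 + 1\right)\right)^{2}}{2} = - \frac{\left(-4 - 7\right)^{2}}{2} = - \frac{\left(-11\right)^{2}}{2} = \left(- \frac{1}{2}\right) 121 = - \frac{121}{2} \approx -60.5$)
$5 \left(-20\right) \left(5 + D \left(-2\right)\right) = 5 \left(-20\right) \left(5 - -121\right) = - 100 \left(5 + 121\right) = \left(-100\right) 126 = -12600$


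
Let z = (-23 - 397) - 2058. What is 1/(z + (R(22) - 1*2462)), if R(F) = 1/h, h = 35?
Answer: -35/172899 ≈ -0.00020243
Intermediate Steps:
R(F) = 1/35
z = -2478 (z = -420 - 2058 = -2478)
1/(z + (R(22) - 1*2462)) = 1/(-2478 + (1/35 - 1*2462)) = 1/(-2478 + (1/35 - 2462)) = 1/(-2478 - 86169/35) = 1/(-172899/35) = -35/172899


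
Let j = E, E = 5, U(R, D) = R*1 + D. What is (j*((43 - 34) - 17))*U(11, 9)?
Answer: -800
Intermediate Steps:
U(R, D) = D + R (U(R, D) = R + D = D + R)
j = 5
(j*((43 - 34) - 17))*U(11, 9) = (5*((43 - 34) - 17))*(9 + 11) = (5*(9 - 17))*20 = (5*(-8))*20 = -40*20 = -800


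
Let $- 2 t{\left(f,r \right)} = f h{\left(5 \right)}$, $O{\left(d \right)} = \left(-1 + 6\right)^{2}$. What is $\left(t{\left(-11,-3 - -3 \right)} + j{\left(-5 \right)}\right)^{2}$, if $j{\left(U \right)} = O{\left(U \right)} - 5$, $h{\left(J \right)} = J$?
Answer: $\frac{9025}{4} \approx 2256.3$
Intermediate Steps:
$O{\left(d \right)} = 25$ ($O{\left(d \right)} = 5^{2} = 25$)
$j{\left(U \right)} = 20$ ($j{\left(U \right)} = 25 - 5 = 20$)
$t{\left(f,r \right)} = - \frac{5 f}{2}$ ($t{\left(f,r \right)} = - \frac{f 5}{2} = - \frac{5 f}{2}$)
$\left(t{\left(-11,-3 - -3 \right)} + j{\left(-5 \right)}\right)^{2} = \left(\left(- \frac{5}{2}\right) \left(-11\right) + 20\right)^{2} = \left(\frac{55}{2} + 20\right)^{2} = \left(\frac{95}{2}\right)^{2} = \frac{9025}{4}$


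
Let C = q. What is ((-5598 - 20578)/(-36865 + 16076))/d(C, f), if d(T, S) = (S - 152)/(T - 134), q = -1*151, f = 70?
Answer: 3730080/852349 ≈ 4.3762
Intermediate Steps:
q = -151
C = -151
d(T, S) = (-152 + S)/(-134 + T)
((-5598 - 20578)/(-36865 + 16076))/d(C, f) = ((-5598 - 20578)/(-36865 + 16076))/(((-152 + 70)/(-134 - 151))) = (-26176/(-20789))/((-82/(-285))) = (-26176*(-1/20789))/((-1/285*(-82))) = 26176/(20789*(82/285)) = (26176/20789)*(285/82) = 3730080/852349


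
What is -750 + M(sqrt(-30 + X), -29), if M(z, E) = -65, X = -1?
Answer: -815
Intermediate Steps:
-750 + M(sqrt(-30 + X), -29) = -750 - 65 = -815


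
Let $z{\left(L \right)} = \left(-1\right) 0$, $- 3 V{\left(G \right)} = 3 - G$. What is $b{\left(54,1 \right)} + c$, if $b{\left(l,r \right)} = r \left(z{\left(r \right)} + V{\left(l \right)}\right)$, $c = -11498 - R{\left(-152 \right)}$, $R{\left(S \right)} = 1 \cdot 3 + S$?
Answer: $-11332$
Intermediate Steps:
$V{\left(G \right)} = -1 + \frac{G}{3}$ ($V{\left(G \right)} = - \frac{3 - G}{3} = -1 + \frac{G}{3}$)
$R{\left(S \right)} = 3 + S$
$c = -11349$ ($c = -11498 - \left(3 - 152\right) = -11498 - -149 = -11498 + 149 = -11349$)
$z{\left(L \right)} = 0$
$b{\left(l,r \right)} = r \left(-1 + \frac{l}{3}\right)$ ($b{\left(l,r \right)} = r \left(0 + \left(-1 + \frac{l}{3}\right)\right) = r \left(-1 + \frac{l}{3}\right)$)
$b{\left(54,1 \right)} + c = \frac{1}{3} \cdot 1 \left(-3 + 54\right) - 11349 = \frac{1}{3} \cdot 1 \cdot 51 - 11349 = 17 - 11349 = -11332$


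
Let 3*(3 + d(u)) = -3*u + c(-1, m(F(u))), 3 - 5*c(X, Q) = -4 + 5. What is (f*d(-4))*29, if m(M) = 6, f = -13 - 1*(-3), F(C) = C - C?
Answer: -986/3 ≈ -328.67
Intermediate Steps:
F(C) = 0
f = -10 (f = -13 + 3 = -10)
c(X, Q) = 2/5 (c(X, Q) = 3/5 - (-4 + 5)/5 = 3/5 - 1/5*1 = 3/5 - 1/5 = 2/5)
d(u) = -43/15 - u (d(u) = -3 + (-3*u + 2/5)/3 = -3 + (2/5 - 3*u)/3 = -3 + (2/15 - u) = -43/15 - u)
(f*d(-4))*29 = -10*(-43/15 - 1*(-4))*29 = -10*(-43/15 + 4)*29 = -10*17/15*29 = -34/3*29 = -986/3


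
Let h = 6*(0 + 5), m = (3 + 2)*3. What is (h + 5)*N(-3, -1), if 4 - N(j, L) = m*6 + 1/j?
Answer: -8995/3 ≈ -2998.3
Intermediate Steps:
m = 15 (m = 5*3 = 15)
N(j, L) = -86 - 1/j (N(j, L) = 4 - (15*6 + 1/j) = 4 - (90 + 1/j) = 4 + (-90 - 1/j) = -86 - 1/j)
h = 30 (h = 6*5 = 30)
(h + 5)*N(-3, -1) = (30 + 5)*(-86 - 1/(-3)) = 35*(-86 - 1*(-⅓)) = 35*(-86 + ⅓) = 35*(-257/3) = -8995/3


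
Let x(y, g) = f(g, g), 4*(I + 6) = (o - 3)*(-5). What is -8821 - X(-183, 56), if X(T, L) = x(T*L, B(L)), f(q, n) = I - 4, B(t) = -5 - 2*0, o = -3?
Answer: -17637/2 ≈ -8818.5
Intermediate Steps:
I = 3/2 (I = -6 + ((-3 - 3)*(-5))/4 = -6 + (-6*(-5))/4 = -6 + (¼)*30 = -6 + 15/2 = 3/2 ≈ 1.5000)
B(t) = -5 (B(t) = -5 + 0 = -5)
f(q, n) = -5/2 (f(q, n) = 3/2 - 4 = -5/2)
x(y, g) = -5/2
X(T, L) = -5/2
-8821 - X(-183, 56) = -8821 - 1*(-5/2) = -8821 + 5/2 = -17637/2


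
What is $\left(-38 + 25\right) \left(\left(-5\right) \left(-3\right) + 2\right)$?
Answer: $-221$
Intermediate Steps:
$\left(-38 + 25\right) \left(\left(-5\right) \left(-3\right) + 2\right) = - 13 \left(15 + 2\right) = \left(-13\right) 17 = -221$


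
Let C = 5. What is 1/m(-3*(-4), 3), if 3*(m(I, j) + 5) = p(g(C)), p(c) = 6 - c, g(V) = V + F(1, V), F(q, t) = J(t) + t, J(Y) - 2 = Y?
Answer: -3/26 ≈ -0.11538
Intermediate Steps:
J(Y) = 2 + Y
F(q, t) = 2 + 2*t (F(q, t) = (2 + t) + t = 2 + 2*t)
g(V) = 2 + 3*V (g(V) = V + (2 + 2*V) = 2 + 3*V)
m(I, j) = -26/3 (m(I, j) = -5 + (6 - (2 + 3*5))/3 = -5 + (6 - (2 + 15))/3 = -5 + (6 - 1*17)/3 = -5 + (6 - 17)/3 = -5 + (⅓)*(-11) = -5 - 11/3 = -26/3)
1/m(-3*(-4), 3) = 1/(-26/3) = -3/26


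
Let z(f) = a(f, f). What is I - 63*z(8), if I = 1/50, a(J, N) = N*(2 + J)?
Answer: -251999/50 ≈ -5040.0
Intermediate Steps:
z(f) = f*(2 + f)
I = 1/50 ≈ 0.020000
I - 63*z(8) = 1/50 - 504*(2 + 8) = 1/50 - 504*10 = 1/50 - 63*80 = 1/50 - 5040 = -251999/50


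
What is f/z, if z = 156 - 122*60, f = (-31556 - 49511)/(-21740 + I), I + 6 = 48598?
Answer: 11581/27481104 ≈ 0.00042142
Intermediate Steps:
I = 48592 (I = -6 + 48598 = 48592)
f = -11581/3836 (f = (-31556 - 49511)/(-21740 + 48592) = -81067/26852 = -81067*1/26852 = -11581/3836 ≈ -3.0190)
z = -7164 (z = 156 - 7320 = -7164)
f/z = -11581/3836/(-7164) = -11581/3836*(-1/7164) = 11581/27481104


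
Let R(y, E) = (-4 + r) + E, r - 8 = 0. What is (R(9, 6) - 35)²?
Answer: 625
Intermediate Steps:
r = 8 (r = 8 + 0 = 8)
R(y, E) = 4 + E (R(y, E) = (-4 + 8) + E = 4 + E)
(R(9, 6) - 35)² = ((4 + 6) - 35)² = (10 - 35)² = (-25)² = 625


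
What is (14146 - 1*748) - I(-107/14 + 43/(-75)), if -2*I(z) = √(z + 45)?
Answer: 13398 + √1622166/420 ≈ 13401.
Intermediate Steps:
I(z) = -√(45 + z)/2 (I(z) = -√(z + 45)/2 = -√(45 + z)/2)
(14146 - 1*748) - I(-107/14 + 43/(-75)) = (14146 - 1*748) - (-1)*√(45 + (-107/14 + 43/(-75)))/2 = (14146 - 748) - (-1)*√(45 + (-107*1/14 + 43*(-1/75)))/2 = 13398 - (-1)*√(45 + (-107/14 - 43/75))/2 = 13398 - (-1)*√(45 - 8627/1050)/2 = 13398 - (-1)*√(38623/1050)/2 = 13398 - (-1)*√1622166/210/2 = 13398 - (-1)*√1622166/420 = 13398 + √1622166/420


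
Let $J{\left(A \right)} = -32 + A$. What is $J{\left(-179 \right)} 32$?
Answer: $-6752$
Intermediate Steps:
$J{\left(-179 \right)} 32 = \left(-32 - 179\right) 32 = \left(-211\right) 32 = -6752$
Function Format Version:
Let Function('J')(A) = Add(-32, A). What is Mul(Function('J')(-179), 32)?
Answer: -6752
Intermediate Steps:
Mul(Function('J')(-179), 32) = Mul(Add(-32, -179), 32) = Mul(-211, 32) = -6752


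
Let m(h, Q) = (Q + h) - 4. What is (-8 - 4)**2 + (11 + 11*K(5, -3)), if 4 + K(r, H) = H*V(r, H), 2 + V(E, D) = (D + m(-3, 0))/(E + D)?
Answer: 342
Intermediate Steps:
m(h, Q) = -4 + Q + h
V(E, D) = -2 + (-7 + D)/(D + E) (V(E, D) = -2 + (D + (-4 + 0 - 3))/(E + D) = -2 + (D - 7)/(D + E) = -2 + (-7 + D)/(D + E))
K(r, H) = -4 + H*(-7 - H - 2*r)/(H + r) (K(r, H) = -4 + H*((-7 - H - 2*r)/(H + r)) = -4 + H*(-7 - H - 2*r)/(H + r))
(-8 - 4)**2 + (11 + 11*K(5, -3)) = (-8 - 4)**2 + (11 + 11*((-4*(-3) - 4*5 - 1*(-3)*(7 - 3 + 2*5))/(-3 + 5))) = (-12)**2 + (11 + 11*((12 - 20 - 1*(-3)*(7 - 3 + 10))/2)) = 144 + (11 + 11*((12 - 20 - 1*(-3)*14)/2)) = 144 + (11 + 11*((12 - 20 + 42)/2)) = 144 + (11 + 11*((1/2)*34)) = 144 + (11 + 11*17) = 144 + (11 + 187) = 144 + 198 = 342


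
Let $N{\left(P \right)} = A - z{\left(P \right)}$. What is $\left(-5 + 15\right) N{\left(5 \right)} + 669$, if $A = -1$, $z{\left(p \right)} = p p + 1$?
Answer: $399$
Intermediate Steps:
$z{\left(p \right)} = 1 + p^{2}$ ($z{\left(p \right)} = p^{2} + 1 = 1 + p^{2}$)
$N{\left(P \right)} = -2 - P^{2}$ ($N{\left(P \right)} = -1 - \left(1 + P^{2}\right) = -2 - P^{2}$)
$\left(-5 + 15\right) N{\left(5 \right)} + 669 = \left(-5 + 15\right) \left(-2 - 5^{2}\right) + 669 = 10 \left(-2 - 25\right) + 669 = 10 \left(-27\right) + 669 = -270 + 669 = 399$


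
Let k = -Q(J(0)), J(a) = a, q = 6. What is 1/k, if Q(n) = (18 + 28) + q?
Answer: -1/52 ≈ -0.019231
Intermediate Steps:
Q(n) = 52 (Q(n) = (18 + 28) + 6 = 46 + 6 = 52)
k = -52 (k = -1*52 = -52)
1/k = 1/(-52) = -1/52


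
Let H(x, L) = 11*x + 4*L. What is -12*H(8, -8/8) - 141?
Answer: -1149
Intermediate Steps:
H(x, L) = 4*L + 11*x
-12*H(8, -8/8) - 141 = -12*(4*(-8/8) + 11*8) - 141 = -12*(4*(-8*⅛) + 88) - 141 = -12*(4*(-1) + 88) - 141 = -12*(-4 + 88) - 141 = -12*84 - 141 = -1008 - 141 = -1149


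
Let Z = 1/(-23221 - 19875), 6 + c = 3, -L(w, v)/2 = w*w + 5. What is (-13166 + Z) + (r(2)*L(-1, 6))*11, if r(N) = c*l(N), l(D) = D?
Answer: -533269905/43096 ≈ -12374.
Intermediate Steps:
L(w, v) = -10 - 2*w² (L(w, v) = -2*(w*w + 5) = -2*(w² + 5) = -2*(5 + w²) = -10 - 2*w²)
c = -3 (c = -6 + 3 = -3)
r(N) = -3*N
Z = -1/43096 (Z = 1/(-43096) = -1/43096 ≈ -2.3204e-5)
(-13166 + Z) + (r(2)*L(-1, 6))*11 = (-13166 - 1/43096) + ((-3*2)*(-10 - 2*(-1)²))*11 = -567401937/43096 - 6*(-10 - 2*1)*11 = -567401937/43096 - 6*(-10 - 2)*11 = -567401937/43096 - 6*(-12)*11 = -567401937/43096 + 72*11 = -567401937/43096 + 792 = -533269905/43096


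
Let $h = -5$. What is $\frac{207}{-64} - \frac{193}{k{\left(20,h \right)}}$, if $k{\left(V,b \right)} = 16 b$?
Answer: $- \frac{263}{320} \approx -0.82187$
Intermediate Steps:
$\frac{207}{-64} - \frac{193}{k{\left(20,h \right)}} = \frac{207}{-64} - \frac{193}{16 \left(-5\right)} = 207 \left(- \frac{1}{64}\right) - \frac{193}{-80} = - \frac{207}{64} - - \frac{193}{80} = - \frac{207}{64} + \frac{193}{80} = - \frac{263}{320}$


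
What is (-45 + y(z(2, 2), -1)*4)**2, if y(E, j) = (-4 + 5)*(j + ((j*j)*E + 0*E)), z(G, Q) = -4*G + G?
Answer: 5329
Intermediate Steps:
z(G, Q) = -3*G
y(E, j) = j + E*j**2 (y(E, j) = 1*(j + (j**2*E + 0)) = 1*(j + (E*j**2 + 0)) = 1*(j + E*j**2) = j + E*j**2)
(-45 + y(z(2, 2), -1)*4)**2 = (-45 - (1 - 3*2*(-1))*4)**2 = (-45 - (1 - 6*(-1))*4)**2 = (-45 - (1 + 6)*4)**2 = (-45 - 1*7*4)**2 = (-45 - 7*4)**2 = (-45 - 28)**2 = (-73)**2 = 5329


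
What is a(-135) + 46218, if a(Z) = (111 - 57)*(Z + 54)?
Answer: 41844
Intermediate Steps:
a(Z) = 2916 + 54*Z (a(Z) = 54*(54 + Z) = 2916 + 54*Z)
a(-135) + 46218 = (2916 + 54*(-135)) + 46218 = (2916 - 7290) + 46218 = -4374 + 46218 = 41844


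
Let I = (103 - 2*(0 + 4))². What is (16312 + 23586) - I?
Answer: 30873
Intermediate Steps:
I = 9025 (I = (103 - 2*4)² = (103 - 8)² = 95² = 9025)
(16312 + 23586) - I = (16312 + 23586) - 1*9025 = 39898 - 9025 = 30873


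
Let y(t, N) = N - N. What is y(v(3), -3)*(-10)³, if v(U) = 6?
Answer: 0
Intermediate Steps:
y(t, N) = 0
y(v(3), -3)*(-10)³ = 0*(-10)³ = 0*(-1000) = 0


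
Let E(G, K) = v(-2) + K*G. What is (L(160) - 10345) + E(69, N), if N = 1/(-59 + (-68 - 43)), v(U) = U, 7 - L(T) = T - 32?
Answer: -1779629/170 ≈ -10468.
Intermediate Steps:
L(T) = 39 - T (L(T) = 7 - (T - 32) = 7 - (-32 + T) = 7 + (32 - T) = 39 - T)
N = -1/170 (N = 1/(-59 - 111) = 1/(-170) = -1/170 ≈ -0.0058824)
E(G, K) = -2 + G*K (E(G, K) = -2 + K*G = -2 + G*K)
(L(160) - 10345) + E(69, N) = ((39 - 1*160) - 10345) + (-2 + 69*(-1/170)) = ((39 - 160) - 10345) + (-2 - 69/170) = (-121 - 10345) - 409/170 = -10466 - 409/170 = -1779629/170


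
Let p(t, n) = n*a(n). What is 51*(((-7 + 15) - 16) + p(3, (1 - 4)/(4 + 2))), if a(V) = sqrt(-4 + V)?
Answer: -408 - 153*I*sqrt(2)/4 ≈ -408.0 - 54.094*I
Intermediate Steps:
p(t, n) = n*sqrt(-4 + n)
51*(((-7 + 15) - 16) + p(3, (1 - 4)/(4 + 2))) = 51*(((-7 + 15) - 16) + ((1 - 4)/(4 + 2))*sqrt(-4 + (1 - 4)/(4 + 2))) = 51*((8 - 16) + (-3/6)*sqrt(-4 - 3/6)) = 51*(-8 + (-3*1/6)*sqrt(-4 - 3*1/6)) = 51*(-8 - sqrt(-4 - 1/2)/2) = 51*(-8 - 3*I*sqrt(2)/4) = -408 - 153*I*sqrt(2)/4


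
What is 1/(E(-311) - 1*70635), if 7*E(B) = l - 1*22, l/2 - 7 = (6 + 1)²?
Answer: -7/494355 ≈ -1.4160e-5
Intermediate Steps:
l = 112 (l = 14 + 2*(6 + 1)² = 14 + 2*7² = 14 + 2*49 = 14 + 98 = 112)
E(B) = 90/7 (E(B) = (112 - 1*22)/7 = (112 - 22)/7 = (⅐)*90 = 90/7)
1/(E(-311) - 1*70635) = 1/(90/7 - 1*70635) = 1/(90/7 - 70635) = 1/(-494355/7) = -7/494355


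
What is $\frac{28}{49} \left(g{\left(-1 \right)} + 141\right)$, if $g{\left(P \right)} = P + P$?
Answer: $\frac{556}{7} \approx 79.429$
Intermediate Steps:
$g{\left(P \right)} = 2 P$
$\frac{28}{49} \left(g{\left(-1 \right)} + 141\right) = \frac{28}{49} \left(2 \left(-1\right) + 141\right) = 28 \cdot \frac{1}{49} \left(-2 + 141\right) = \frac{4}{7} \cdot 139 = \frac{556}{7}$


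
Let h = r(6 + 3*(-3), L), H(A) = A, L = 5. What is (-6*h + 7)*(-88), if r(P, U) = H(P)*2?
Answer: -3784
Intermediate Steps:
r(P, U) = 2*P (r(P, U) = P*2 = 2*P)
h = -6 (h = 2*(6 + 3*(-3)) = 2*(6 - 9) = 2*(-3) = -6)
(-6*h + 7)*(-88) = (-6*(-6) + 7)*(-88) = (36 + 7)*(-88) = 43*(-88) = -3784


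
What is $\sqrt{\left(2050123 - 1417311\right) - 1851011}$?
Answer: $i \sqrt{1218199} \approx 1103.7 i$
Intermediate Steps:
$\sqrt{\left(2050123 - 1417311\right) - 1851011} = \sqrt{632812 - 1851011} = \sqrt{-1218199} = i \sqrt{1218199}$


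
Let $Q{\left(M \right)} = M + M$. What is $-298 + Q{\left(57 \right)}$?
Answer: $-184$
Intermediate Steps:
$Q{\left(M \right)} = 2 M$
$-298 + Q{\left(57 \right)} = -298 + 2 \cdot 57 = -298 + 114 = -184$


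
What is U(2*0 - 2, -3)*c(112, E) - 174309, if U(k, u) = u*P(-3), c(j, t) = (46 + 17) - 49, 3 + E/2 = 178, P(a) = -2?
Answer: -174225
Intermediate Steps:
E = 350 (E = -6 + 2*178 = -6 + 356 = 350)
c(j, t) = 14 (c(j, t) = 63 - 49 = 14)
U(k, u) = -2*u (U(k, u) = u*(-2) = -2*u)
U(2*0 - 2, -3)*c(112, E) - 174309 = -2*(-3)*14 - 174309 = 6*14 - 174309 = 84 - 174309 = -174225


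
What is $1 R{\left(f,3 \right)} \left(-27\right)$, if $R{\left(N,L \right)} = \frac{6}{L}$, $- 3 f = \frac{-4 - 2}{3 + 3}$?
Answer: $-54$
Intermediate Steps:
$f = \frac{1}{3}$ ($f = - \frac{\left(-4 - 2\right) \frac{1}{3 + 3}}{3} = - \frac{\left(-6\right) \frac{1}{6}}{3} = \left(- \frac{1}{3}\right) \left(-1\right) = \frac{1}{3} \approx 0.33333$)
$1 R{\left(f,3 \right)} \left(-27\right) = 1 \cdot \frac{6}{3} \left(-27\right) = 1 \cdot 6 \cdot \frac{1}{3} \left(-27\right) = 1 \cdot 2 \left(-27\right) = 2 \left(-27\right) = -54$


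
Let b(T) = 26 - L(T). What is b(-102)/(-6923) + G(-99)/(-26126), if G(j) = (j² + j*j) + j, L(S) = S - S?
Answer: -135698545/180870298 ≈ -0.75025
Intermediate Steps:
L(S) = 0
b(T) = 26 (b(T) = 26 - 1*0 = 26 + 0 = 26)
G(j) = j + 2*j² (G(j) = (j² + j²) + j = 2*j² + j = j + 2*j²)
b(-102)/(-6923) + G(-99)/(-26126) = 26/(-6923) - 99*(1 + 2*(-99))/(-26126) = 26*(-1/6923) - 99*(1 - 198)*(-1/26126) = -26/6923 - 99*(-197)*(-1/26126) = -26/6923 + 19503*(-1/26126) = -26/6923 - 19503/26126 = -135698545/180870298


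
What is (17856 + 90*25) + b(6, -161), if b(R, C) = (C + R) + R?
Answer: 19957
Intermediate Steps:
b(R, C) = C + 2*R
(17856 + 90*25) + b(6, -161) = (17856 + 90*25) + (-161 + 2*6) = (17856 + 2250) + (-161 + 12) = 20106 - 149 = 19957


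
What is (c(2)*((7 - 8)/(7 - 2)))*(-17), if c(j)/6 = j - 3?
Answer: -102/5 ≈ -20.400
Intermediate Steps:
c(j) = -18 + 6*j (c(j) = 6*(j - 3) = 6*(-3 + j) = -18 + 6*j)
(c(2)*((7 - 8)/(7 - 2)))*(-17) = ((-18 + 6*2)*((7 - 8)/(7 - 2)))*(-17) = ((-18 + 12)*(-1/5))*(-17) = -(-6)/5*(-17) = -6*(-1/5)*(-17) = (6/5)*(-17) = -102/5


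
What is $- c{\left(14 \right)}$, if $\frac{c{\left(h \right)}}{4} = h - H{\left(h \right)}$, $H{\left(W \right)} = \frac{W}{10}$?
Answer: $- \frac{252}{5} \approx -50.4$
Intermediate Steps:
$H{\left(W \right)} = \frac{W}{10}$ ($H{\left(W \right)} = W \frac{1}{10} = \frac{W}{10}$)
$c{\left(h \right)} = \frac{18 h}{5}$ ($c{\left(h \right)} = 4 \left(h - \frac{h}{10}\right) = 4 \frac{9 h}{10} = \frac{18 h}{5}$)
$- c{\left(14 \right)} = - \frac{18 \cdot 14}{5} = \left(-1\right) \frac{252}{5} = - \frac{252}{5}$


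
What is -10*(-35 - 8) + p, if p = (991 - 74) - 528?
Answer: 819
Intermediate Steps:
p = 389 (p = 917 - 528 = 389)
-10*(-35 - 8) + p = -10*(-35 - 8) + 389 = -10*(-43) + 389 = 430 + 389 = 819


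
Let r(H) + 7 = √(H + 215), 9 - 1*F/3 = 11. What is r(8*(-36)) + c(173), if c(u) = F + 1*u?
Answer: 160 + I*√73 ≈ 160.0 + 8.544*I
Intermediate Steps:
F = -6 (F = 27 - 3*11 = 27 - 33 = -6)
r(H) = -7 + √(215 + H) (r(H) = -7 + √(H + 215) = -7 + √(215 + H))
c(u) = -6 + u (c(u) = -6 + 1*u = -6 + u)
r(8*(-36)) + c(173) = (-7 + √(215 + 8*(-36))) + (-6 + 173) = (-7 + √(215 - 288)) + 167 = (-7 + √(-73)) + 167 = (-7 + I*√73) + 167 = 160 + I*√73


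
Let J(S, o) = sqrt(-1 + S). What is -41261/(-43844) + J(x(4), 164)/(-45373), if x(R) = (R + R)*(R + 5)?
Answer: 41261/43844 - sqrt(71)/45373 ≈ 0.94090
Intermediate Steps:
x(R) = 2*R*(5 + R) (x(R) = (2*R)*(5 + R) = 2*R*(5 + R))
-41261/(-43844) + J(x(4), 164)/(-45373) = -41261/(-43844) + sqrt(-1 + 2*4*(5 + 4))/(-45373) = -41261*(-1/43844) + sqrt(-1 + 2*4*9)*(-1/45373) = 41261/43844 + sqrt(-1 + 72)*(-1/45373) = 41261/43844 + sqrt(71)*(-1/45373) = 41261/43844 - sqrt(71)/45373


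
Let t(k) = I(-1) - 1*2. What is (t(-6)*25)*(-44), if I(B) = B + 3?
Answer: 0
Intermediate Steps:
I(B) = 3 + B
t(k) = 0 (t(k) = (3 - 1) - 1*2 = 2 - 2 = 0)
(t(-6)*25)*(-44) = (0*25)*(-44) = 0*(-44) = 0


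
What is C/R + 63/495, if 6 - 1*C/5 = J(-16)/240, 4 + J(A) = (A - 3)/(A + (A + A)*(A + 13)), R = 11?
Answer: 8061/2816 ≈ 2.8626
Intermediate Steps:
J(A) = -4 + (-3 + A)/(A + 2*A*(13 + A)) (J(A) = -4 + (A - 3)/(A + (A + A)*(A + 13)) = -4 + (-3 + A)/(A + (2*A)*(13 + A)) = -4 + (-3 + A)/(A + 2*A*(13 + A)))
C = 38513/1280 (C = 30 - 5*(-3 - 107*(-16) - 8*(-16)²)/((-16)*(27 + 2*(-16)))/240 = 30 - 5*(-(-3 + 1712 - 8*256)/(16*(27 - 32)))/240 = 30 - 5*(-1/16*(-3 + 1712 - 2048)/(-5))/240 = 30 - 5*(-1/16*(-⅕)*(-339))/240 = 30 - (-339)/(16*240) = 30 - 5*(-113/6400) = 30 + 113/1280 = 38513/1280 ≈ 30.088)
C/R + 63/495 = (38513/1280)/11 + 63/495 = (38513/1280)*(1/11) + 63*(1/495) = 38513/14080 + 7/55 = 8061/2816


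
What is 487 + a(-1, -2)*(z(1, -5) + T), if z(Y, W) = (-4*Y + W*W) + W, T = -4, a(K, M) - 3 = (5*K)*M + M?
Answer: 619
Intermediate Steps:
a(K, M) = 3 + M + 5*K*M (a(K, M) = 3 + ((5*K)*M + M) = 3 + (5*K*M + M) = 3 + (M + 5*K*M) = 3 + M + 5*K*M)
z(Y, W) = W + W**2 - 4*Y (z(Y, W) = (-4*Y + W**2) + W = (W**2 - 4*Y) + W = W + W**2 - 4*Y)
487 + a(-1, -2)*(z(1, -5) + T) = 487 + (3 - 2 + 5*(-1)*(-2))*((-5 + (-5)**2 - 4*1) - 4) = 487 + (3 - 2 + 10)*((-5 + 25 - 4) - 4) = 487 + 11*(16 - 4) = 487 + 11*12 = 487 + 132 = 619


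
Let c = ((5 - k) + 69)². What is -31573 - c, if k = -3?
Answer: -37502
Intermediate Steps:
c = 5929 (c = ((5 - 1*(-3)) + 69)² = ((5 + 3) + 69)² = (8 + 69)² = 77² = 5929)
-31573 - c = -31573 - 1*5929 = -31573 - 5929 = -37502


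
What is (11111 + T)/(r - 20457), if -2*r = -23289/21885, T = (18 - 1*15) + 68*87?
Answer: -248467700/298459867 ≈ -0.83250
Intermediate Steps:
T = 5919 (T = (18 - 15) + 5916 = 3 + 5916 = 5919)
r = 7763/14590 (r = -(-23289)/(2*21885) = -½*(-7763/7295) = 7763/14590 ≈ 0.53208)
(11111 + T)/(r - 20457) = (11111 + 5919)/(7763/14590 - 20457) = 17030/(-298459867/14590) = 17030*(-14590/298459867) = -248467700/298459867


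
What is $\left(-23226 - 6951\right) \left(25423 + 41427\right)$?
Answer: $-2017332450$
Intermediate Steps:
$\left(-23226 - 6951\right) \left(25423 + 41427\right) = \left(-30177\right) 66850 = -2017332450$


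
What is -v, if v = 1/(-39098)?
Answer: 1/39098 ≈ 2.5577e-5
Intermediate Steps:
v = -1/39098 ≈ -2.5577e-5
-v = -1*(-1/39098) = 1/39098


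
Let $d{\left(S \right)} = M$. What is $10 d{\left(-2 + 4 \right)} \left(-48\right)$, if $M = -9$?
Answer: $4320$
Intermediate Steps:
$d{\left(S \right)} = -9$
$10 d{\left(-2 + 4 \right)} \left(-48\right) = 10 \left(-9\right) \left(-48\right) = \left(-90\right) \left(-48\right) = 4320$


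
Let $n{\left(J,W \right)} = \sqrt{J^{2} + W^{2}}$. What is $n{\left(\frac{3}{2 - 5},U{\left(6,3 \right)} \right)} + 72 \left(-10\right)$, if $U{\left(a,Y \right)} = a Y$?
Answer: $-720 + 5 \sqrt{13} \approx -701.97$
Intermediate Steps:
$U{\left(a,Y \right)} = Y a$
$n{\left(\frac{3}{2 - 5},U{\left(6,3 \right)} \right)} + 72 \left(-10\right) = \sqrt{\left(\frac{3}{2 - 5}\right)^{2} + \left(3 \cdot 6\right)^{2}} + 72 \left(-10\right) = \sqrt{\left(\frac{3}{-3}\right)^{2} + 18^{2}} - 720 = \sqrt{\left(3 \left(- \frac{1}{3}\right)\right)^{2} + 324} - 720 = \sqrt{\left(-1\right)^{2} + 324} - 720 = \sqrt{1 + 324} - 720 = \sqrt{325} - 720 = 5 \sqrt{13} - 720 = -720 + 5 \sqrt{13}$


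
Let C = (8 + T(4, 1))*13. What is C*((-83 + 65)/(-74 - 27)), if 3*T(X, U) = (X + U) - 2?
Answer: 2106/101 ≈ 20.851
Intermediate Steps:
T(X, U) = -⅔ + U/3 + X/3 (T(X, U) = ((X + U) - 2)/3 = ((U + X) - 2)/3 = (-2 + U + X)/3 = -⅔ + U/3 + X/3)
C = 117 (C = (8 + (-⅔ + (⅓)*1 + (⅓)*4))*13 = (8 + (-⅔ + ⅓ + 4/3))*13 = (8 + 1)*13 = 9*13 = 117)
C*((-83 + 65)/(-74 - 27)) = 117*((-83 + 65)/(-74 - 27)) = 117*(-18/(-101)) = 117*(-18*(-1/101)) = 117*(18/101) = 2106/101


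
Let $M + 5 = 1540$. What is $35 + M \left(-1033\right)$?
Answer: $-1585620$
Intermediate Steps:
$M = 1535$ ($M = -5 + 1540 = 1535$)
$35 + M \left(-1033\right) = 35 + 1535 \left(-1033\right) = 35 - 1585655 = -1585620$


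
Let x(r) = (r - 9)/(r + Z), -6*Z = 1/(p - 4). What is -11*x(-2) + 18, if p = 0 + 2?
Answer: -1038/23 ≈ -45.130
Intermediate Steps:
p = 2
Z = 1/12 (Z = -1/(6*(2 - 4)) = -⅙/(-2) = -⅙*(-½) = 1/12 ≈ 0.083333)
x(r) = (-9 + r)/(1/12 + r) (x(r) = (r - 9)/(r + 1/12) = (-9 + r)/(1/12 + r))
-11*x(-2) + 18 = -132*(-9 - 2)/(1 + 12*(-2)) + 18 = -132*(-11)/(1 - 24) + 18 = -132*(-11)/(-23) + 18 = -132*(-1)*(-11)/23 + 18 = -11*132/23 + 18 = -1452/23 + 18 = -1038/23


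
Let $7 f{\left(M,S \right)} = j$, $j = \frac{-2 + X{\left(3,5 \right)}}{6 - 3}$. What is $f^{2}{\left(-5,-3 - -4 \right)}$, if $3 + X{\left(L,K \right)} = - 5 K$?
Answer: $\frac{100}{49} \approx 2.0408$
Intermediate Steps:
$X{\left(L,K \right)} = -3 - 5 K$
$j = -10$ ($j = \frac{-2 - 28}{6 - 3} = \frac{-2 - 28}{3} = \left(-2 - 28\right) \frac{1}{3} = \left(-30\right) \frac{1}{3} = -10$)
$f{\left(M,S \right)} = - \frac{10}{7}$ ($f{\left(M,S \right)} = \frac{1}{7} \left(-10\right) = - \frac{10}{7}$)
$f^{2}{\left(-5,-3 - -4 \right)} = \left(- \frac{10}{7}\right)^{2} = \frac{100}{49}$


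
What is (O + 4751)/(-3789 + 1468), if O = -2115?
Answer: -2636/2321 ≈ -1.1357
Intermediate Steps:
(O + 4751)/(-3789 + 1468) = (-2115 + 4751)/(-3789 + 1468) = 2636/(-2321) = 2636*(-1/2321) = -2636/2321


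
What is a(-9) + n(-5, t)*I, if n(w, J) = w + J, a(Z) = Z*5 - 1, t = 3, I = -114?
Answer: 182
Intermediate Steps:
a(Z) = -1 + 5*Z (a(Z) = 5*Z - 1 = -1 + 5*Z)
n(w, J) = J + w
a(-9) + n(-5, t)*I = (-1 + 5*(-9)) + (3 - 5)*(-114) = (-1 - 45) - 2*(-114) = -46 + 228 = 182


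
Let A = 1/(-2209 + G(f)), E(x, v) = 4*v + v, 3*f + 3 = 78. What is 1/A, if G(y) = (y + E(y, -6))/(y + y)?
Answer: -22091/10 ≈ -2209.1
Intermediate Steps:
f = 25 (f = -1 + (⅓)*78 = -1 + 26 = 25)
E(x, v) = 5*v
G(y) = (-30 + y)/(2*y) (G(y) = (y + 5*(-6))/(y + y) = (y - 30)/((2*y)) = (-30 + y)*(1/(2*y)) = (-30 + y)/(2*y))
A = -10/22091 (A = 1/(-2209 + (½)*(-30 + 25)/25) = 1/(-2209 + (½)*(1/25)*(-5)) = 1/(-2209 - ⅒) = 1/(-22091/10) = -10/22091 ≈ -0.00045267)
1/A = 1/(-10/22091) = -22091/10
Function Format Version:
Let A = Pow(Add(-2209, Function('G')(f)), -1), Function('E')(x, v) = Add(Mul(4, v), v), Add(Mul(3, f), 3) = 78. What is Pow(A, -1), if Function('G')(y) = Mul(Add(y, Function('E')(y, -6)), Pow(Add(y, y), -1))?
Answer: Rational(-22091, 10) ≈ -2209.1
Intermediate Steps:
f = 25 (f = Add(-1, Mul(Rational(1, 3), 78)) = Add(-1, 26) = 25)
Function('E')(x, v) = Mul(5, v)
Function('G')(y) = Mul(Rational(1, 2), Pow(y, -1), Add(-30, y)) (Function('G')(y) = Mul(Add(y, Mul(5, -6)), Pow(Add(y, y), -1)) = Mul(Add(y, -30), Pow(Mul(2, y), -1)) = Mul(Add(-30, y), Mul(Rational(1, 2), Pow(y, -1))) = Mul(Rational(1, 2), Pow(y, -1), Add(-30, y)))
A = Rational(-10, 22091) (A = Pow(Add(-2209, Mul(Rational(1, 2), Pow(25, -1), Add(-30, 25))), -1) = Pow(Add(-2209, Mul(Rational(1, 2), Rational(1, 25), -5)), -1) = Pow(Add(-2209, Rational(-1, 10)), -1) = Pow(Rational(-22091, 10), -1) = Rational(-10, 22091) ≈ -0.00045267)
Pow(A, -1) = Pow(Rational(-10, 22091), -1) = Rational(-22091, 10)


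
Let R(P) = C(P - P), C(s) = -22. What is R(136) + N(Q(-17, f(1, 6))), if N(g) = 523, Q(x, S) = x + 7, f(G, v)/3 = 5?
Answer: 501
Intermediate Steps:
f(G, v) = 15 (f(G, v) = 3*5 = 15)
Q(x, S) = 7 + x
R(P) = -22
R(136) + N(Q(-17, f(1, 6))) = -22 + 523 = 501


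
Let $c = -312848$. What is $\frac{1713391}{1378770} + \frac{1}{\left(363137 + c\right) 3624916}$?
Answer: $\frac{52056645360212309}{41890112019371580} \approx 1.2427$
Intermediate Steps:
$\frac{1713391}{1378770} + \frac{1}{\left(363137 + c\right) 3624916} = \frac{1713391}{1378770} + \frac{1}{\left(363137 - 312848\right) 3624916} = 1713391 \cdot \frac{1}{1378770} + \frac{1}{50289} \cdot \frac{1}{3624916} = \frac{1713391}{1378770} + \frac{1}{50289} \cdot \frac{1}{3624916} = \frac{1713391}{1378770} + \frac{1}{182293400724} = \frac{52056645360212309}{41890112019371580}$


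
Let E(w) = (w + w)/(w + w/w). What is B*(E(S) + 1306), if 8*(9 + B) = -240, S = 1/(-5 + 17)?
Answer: -50940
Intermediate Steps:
S = 1/12 ≈ 0.083333
E(w) = 2*w/(1 + w) (E(w) = (2*w)/(w + 1) = (2*w)/(1 + w) = 2*w/(1 + w))
B = -39 (B = -9 + (1/8)*(-240) = -9 - 30 = -39)
B*(E(S) + 1306) = -39*(2*(1/12)/(1 + 1/12) + 1306) = -39*(2*(1/12)/(13/12) + 1306) = -39*(2*(1/12)*(12/13) + 1306) = -39*(2/13 + 1306) = -39*16980/13 = -50940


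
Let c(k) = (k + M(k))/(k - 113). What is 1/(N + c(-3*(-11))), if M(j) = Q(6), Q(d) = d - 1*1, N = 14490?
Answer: 40/579581 ≈ 6.9015e-5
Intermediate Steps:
Q(d) = -1 + d (Q(d) = d - 1 = -1 + d)
M(j) = 5 (M(j) = -1 + 6 = 5)
c(k) = (5 + k)/(-113 + k) (c(k) = (k + 5)/(k - 113) = (5 + k)/(-113 + k))
1/(N + c(-3*(-11))) = 1/(14490 + (5 - 3*(-11))/(-113 - 3*(-11))) = 1/(14490 + (5 + 33)/(-113 + 33)) = 1/(14490 + 38/(-80)) = 1/(14490 - 1/80*38) = 1/(14490 - 19/40) = 1/(579581/40) = 40/579581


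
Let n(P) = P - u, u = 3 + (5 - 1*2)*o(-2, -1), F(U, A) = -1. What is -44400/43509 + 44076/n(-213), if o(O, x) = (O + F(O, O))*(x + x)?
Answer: -107116238/565617 ≈ -189.38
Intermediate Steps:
o(O, x) = 2*x*(-1 + O) (o(O, x) = (O - 1)*(x + x) = (-1 + O)*(2*x) = 2*x*(-1 + O))
u = 21 (u = 3 + (5 - 1*2)*(2*(-1)*(-1 - 2)) = 3 + (5 - 2)*(2*(-1)*(-3)) = 3 + 3*6 = 3 + 18 = 21)
n(P) = -21 + P (n(P) = P - 1*21 = P - 21 = -21 + P)
-44400/43509 + 44076/n(-213) = -44400/43509 + 44076/(-21 - 213) = -44400*1/43509 + 44076/(-234) = -14800/14503 + 44076*(-1/234) = -14800/14503 - 7346/39 = -107116238/565617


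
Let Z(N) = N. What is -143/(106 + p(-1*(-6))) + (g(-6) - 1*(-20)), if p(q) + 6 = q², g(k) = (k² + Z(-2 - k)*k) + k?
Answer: 3393/136 ≈ 24.949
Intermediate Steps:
g(k) = k + k² + k*(-2 - k) (g(k) = (k² + (-2 - k)*k) + k = (k² + k*(-2 - k)) + k = k + k² + k*(-2 - k))
p(q) = -6 + q²
-143/(106 + p(-1*(-6))) + (g(-6) - 1*(-20)) = -143/(106 + (-6 + (-1*(-6))²)) + (-1*(-6) - 1*(-20)) = -143/(106 + (-6 + 6²)) + (6 + 20) = -143/(106 + (-6 + 36)) + 26 = -143/(106 + 30) + 26 = -143/136 + 26 = 3393/136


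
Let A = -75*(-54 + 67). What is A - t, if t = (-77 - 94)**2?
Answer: -30216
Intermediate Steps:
t = 29241 (t = (-171)**2 = 29241)
A = -975 (A = -75*13 = -975)
A - t = -975 - 1*29241 = -975 - 29241 = -30216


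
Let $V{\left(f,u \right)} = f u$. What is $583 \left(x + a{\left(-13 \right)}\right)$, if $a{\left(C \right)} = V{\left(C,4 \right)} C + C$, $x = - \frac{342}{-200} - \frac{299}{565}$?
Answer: $\frac{4375556669}{11300} \approx 3.8722 \cdot 10^{5}$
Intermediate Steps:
$x = \frac{13343}{11300}$ ($x = \left(-342\right) \left(- \frac{1}{200}\right) - \frac{299}{565} = \frac{171}{100} - \frac{299}{565} = \frac{13343}{11300} \approx 1.1808$)
$a{\left(C \right)} = C + 4 C^{2}$ ($a{\left(C \right)} = C 4 C + C = 4 C C + C = 4 C^{2} + C = C + 4 C^{2}$)
$583 \left(x + a{\left(-13 \right)}\right) = 583 \left(\frac{13343}{11300} - 13 \left(1 + 4 \left(-13\right)\right)\right) = 583 \left(\frac{13343}{11300} - 13 \left(1 - 52\right)\right) = 583 \left(\frac{13343}{11300} - -663\right) = 583 \left(\frac{13343}{11300} + 663\right) = 583 \cdot \frac{7505243}{11300} = \frac{4375556669}{11300}$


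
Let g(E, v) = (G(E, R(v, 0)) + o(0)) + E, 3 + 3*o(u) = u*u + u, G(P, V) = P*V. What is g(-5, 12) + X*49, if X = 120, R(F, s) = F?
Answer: 5814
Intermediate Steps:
o(u) = -1 + u/3 + u²/3 (o(u) = -1 + (u*u + u)/3 = -1 + (u² + u)/3 = -1 + (u + u²)/3 = -1 + (u/3 + u²/3) = -1 + u/3 + u²/3)
g(E, v) = -1 + E + E*v (g(E, v) = (E*v + (-1 + (⅓)*0 + (⅓)*0²)) + E = (E*v + (-1 + 0 + (⅓)*0)) + E = (E*v + (-1 + 0 + 0)) + E = (E*v - 1) + E = (-1 + E*v) + E = -1 + E + E*v)
g(-5, 12) + X*49 = (-1 - 5 - 5*12) + 120*49 = (-1 - 5 - 60) + 5880 = -66 + 5880 = 5814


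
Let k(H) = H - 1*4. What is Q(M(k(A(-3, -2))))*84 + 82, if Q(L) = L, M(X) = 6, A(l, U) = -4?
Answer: 586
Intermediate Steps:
k(H) = -4 + H (k(H) = H - 4 = -4 + H)
Q(M(k(A(-3, -2))))*84 + 82 = 6*84 + 82 = 504 + 82 = 586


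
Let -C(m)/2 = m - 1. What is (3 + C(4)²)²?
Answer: 1521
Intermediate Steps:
C(m) = 2 - 2*m (C(m) = -2*(m - 1) = -2*(-1 + m) = 2 - 2*m)
(3 + C(4)²)² = (3 + (2 - 2*4)²)² = (3 + (2 - 8)²)² = (3 + (-6)²)² = (3 + 36)² = 39² = 1521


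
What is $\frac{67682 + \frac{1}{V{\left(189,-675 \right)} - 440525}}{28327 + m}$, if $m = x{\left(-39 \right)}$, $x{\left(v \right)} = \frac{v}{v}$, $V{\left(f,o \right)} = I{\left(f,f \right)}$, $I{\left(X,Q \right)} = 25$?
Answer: $\frac{29813920999}{12478484000} \approx 2.3892$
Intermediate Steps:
$V{\left(f,o \right)} = 25$
$x{\left(v \right)} = 1$
$m = 1$
$\frac{67682 + \frac{1}{V{\left(189,-675 \right)} - 440525}}{28327 + m} = \frac{67682 + \frac{1}{25 - 440525}}{28327 + 1} = \frac{67682 + \frac{1}{-440500}}{28328} = \left(67682 - \frac{1}{440500}\right) \frac{1}{28328} = \frac{29813920999}{440500} \cdot \frac{1}{28328} = \frac{29813920999}{12478484000}$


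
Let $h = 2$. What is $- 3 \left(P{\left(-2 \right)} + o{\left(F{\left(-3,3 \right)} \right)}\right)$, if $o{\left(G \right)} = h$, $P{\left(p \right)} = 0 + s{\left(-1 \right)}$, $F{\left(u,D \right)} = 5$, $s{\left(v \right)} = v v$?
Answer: $-9$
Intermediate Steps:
$s{\left(v \right)} = v^{2}$
$P{\left(p \right)} = 1$ ($P{\left(p \right)} = 0 + \left(-1\right)^{2} = 0 + 1 = 1$)
$o{\left(G \right)} = 2$
$- 3 \left(P{\left(-2 \right)} + o{\left(F{\left(-3,3 \right)} \right)}\right) = - 3 \left(1 + 2\right) = \left(-3\right) 3 = -9$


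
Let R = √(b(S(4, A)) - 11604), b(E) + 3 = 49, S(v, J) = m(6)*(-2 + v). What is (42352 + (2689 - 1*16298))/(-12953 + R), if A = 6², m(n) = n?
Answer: -867851/391123 - 67*I*√11558/391123 ≈ -2.2189 - 0.018416*I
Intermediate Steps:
A = 36
S(v, J) = -12 + 6*v (S(v, J) = 6*(-2 + v) = -12 + 6*v)
b(E) = 46 (b(E) = -3 + 49 = 46)
R = I*√11558 (R = √(46 - 11604) = √(-11558) = I*√11558 ≈ 107.51*I)
(42352 + (2689 - 1*16298))/(-12953 + R) = (42352 + (2689 - 1*16298))/(-12953 + I*√11558) = (42352 + (2689 - 16298))/(-12953 + I*√11558) = (42352 - 13609)/(-12953 + I*√11558) = 28743/(-12953 + I*√11558)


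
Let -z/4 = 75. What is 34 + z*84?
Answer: -25166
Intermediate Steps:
z = -300 (z = -4*75 = -300)
34 + z*84 = 34 - 300*84 = 34 - 25200 = -25166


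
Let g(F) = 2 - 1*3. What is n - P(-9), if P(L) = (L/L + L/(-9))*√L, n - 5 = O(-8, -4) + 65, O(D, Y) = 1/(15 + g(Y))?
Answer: 981/14 - 6*I ≈ 70.071 - 6.0*I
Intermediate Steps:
g(F) = -1 (g(F) = 2 - 3 = -1)
O(D, Y) = 1/14 (O(D, Y) = 1/(15 - 1) = 1/14)
n = 981/14 (n = 5 + (1/14 + 65) = 5 + 911/14 = 981/14 ≈ 70.071)
P(L) = √L*(1 - L/9) (P(L) = (1 + L*(-⅑))*√L = (1 - L/9)*√L = √L*(1 - L/9))
n - P(-9) = 981/14 - √(-9)*(9 - 1*(-9))/9 = 981/14 - 3*I*(9 + 9)/9 = 981/14 - 3*I*18/9 = 981/14 - 6*I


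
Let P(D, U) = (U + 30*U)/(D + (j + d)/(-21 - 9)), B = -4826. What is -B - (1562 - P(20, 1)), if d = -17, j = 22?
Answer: 388602/119 ≈ 3265.6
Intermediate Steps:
P(D, U) = 31*U/(-⅙ + D) (P(D, U) = (U + 30*U)/(D + (22 - 17)/(-21 - 9)) = (31*U)/(D + 5/(-30)) = (31*U)/(D + 5*(-1/30)) = (31*U)/(D - ⅙) = (31*U)/(-⅙ + D) = 31*U/(-⅙ + D))
-B - (1562 - P(20, 1)) = -1*(-4826) - (1562 - 186/(-1 + 6*20)) = 4826 - (1562 - 186/(-1 + 120)) = 4826 - (1562 - 186/119) = 4826 - 1*185692/119 = 4826 - 185692/119 = 388602/119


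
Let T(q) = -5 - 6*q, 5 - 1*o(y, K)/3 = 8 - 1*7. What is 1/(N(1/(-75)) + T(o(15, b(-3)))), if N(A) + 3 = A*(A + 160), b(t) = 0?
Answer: -5625/461999 ≈ -0.012175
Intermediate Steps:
o(y, K) = 12 (o(y, K) = 15 - 3*(8 - 1*7) = 15 - 3*(8 - 7) = 15 - 3*1 = 15 - 3 = 12)
N(A) = -3 + A*(160 + A) (N(A) = -3 + A*(A + 160) = -3 + A*(160 + A))
1/(N(1/(-75)) + T(o(15, b(-3)))) = 1/((-3 + (1/(-75))**2 + 160/(-75)) + (-5 - 6*12)) = 1/((-3 + (-1/75)**2 + 160*(-1/75)) + (-5 - 72)) = 1/((-3 + 1/5625 - 32/15) - 77) = 1/(-28874/5625 - 77) = 1/(-461999/5625) = -5625/461999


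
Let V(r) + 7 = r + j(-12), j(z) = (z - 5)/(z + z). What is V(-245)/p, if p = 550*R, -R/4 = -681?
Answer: -6031/35956800 ≈ -0.00016773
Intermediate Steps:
j(z) = (-5 + z)/(2*z) (j(z) = (-5 + z)/((2*z)) = (-5 + z)*(1/(2*z)) = (-5 + z)/(2*z))
R = 2724 (R = -4*(-681) = 2724)
p = 1498200 (p = 550*2724 = 1498200)
V(r) = -151/24 + r (V(r) = -7 + (r + (½)*(-5 - 12)/(-12)) = -7 + (r + (½)*(-1/12)*(-17)) = -7 + (r + 17/24) = -7 + (17/24 + r) = -151/24 + r)
V(-245)/p = (-151/24 - 245)/1498200 = -6031/24*1/1498200 = -6031/35956800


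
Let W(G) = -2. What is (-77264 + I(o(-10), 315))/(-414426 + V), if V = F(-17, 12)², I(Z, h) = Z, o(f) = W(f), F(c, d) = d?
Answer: 38633/207141 ≈ 0.18651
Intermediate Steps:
o(f) = -2
V = 144 (V = 12² = 144)
(-77264 + I(o(-10), 315))/(-414426 + V) = (-77264 - 2)/(-414426 + 144) = -77266/(-414282) = -77266*(-1/414282) = 38633/207141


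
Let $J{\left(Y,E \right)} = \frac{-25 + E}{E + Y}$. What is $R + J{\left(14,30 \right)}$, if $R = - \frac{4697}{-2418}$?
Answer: $\frac{109379}{53196} \approx 2.0562$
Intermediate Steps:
$J{\left(Y,E \right)} = \frac{-25 + E}{E + Y}$
$R = \frac{4697}{2418}$ ($R = \left(-4697\right) \left(- \frac{1}{2418}\right) = \frac{4697}{2418} \approx 1.9425$)
$R + J{\left(14,30 \right)} = \frac{4697}{2418} + \frac{-25 + 30}{30 + 14} = \frac{4697}{2418} + \frac{1}{44} \cdot 5 = \frac{4697}{2418} + \frac{5}{44} = \frac{109379}{53196}$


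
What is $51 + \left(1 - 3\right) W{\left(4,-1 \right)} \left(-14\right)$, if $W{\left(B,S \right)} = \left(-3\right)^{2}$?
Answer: $303$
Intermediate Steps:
$W{\left(B,S \right)} = 9$
$51 + \left(1 - 3\right) W{\left(4,-1 \right)} \left(-14\right) = 51 + \left(1 - 3\right) 9 \left(-14\right) = 51 + \left(-2\right) 9 \left(-14\right) = 51 - -252 = 51 + 252 = 303$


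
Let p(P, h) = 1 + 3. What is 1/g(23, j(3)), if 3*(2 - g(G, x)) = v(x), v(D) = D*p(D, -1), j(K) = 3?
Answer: -1/2 ≈ -0.50000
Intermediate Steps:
p(P, h) = 4
v(D) = 4*D (v(D) = D*4 = 4*D)
g(G, x) = 2 - 4*x/3
1/g(23, j(3)) = 1/(2 - 4/3*3) = 1/(2 - 4) = 1/(-2) = -1/2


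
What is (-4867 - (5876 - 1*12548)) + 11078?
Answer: 12883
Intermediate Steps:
(-4867 - (5876 - 1*12548)) + 11078 = (-4867 - (5876 - 12548)) + 11078 = (-4867 - 1*(-6672)) + 11078 = (-4867 + 6672) + 11078 = 1805 + 11078 = 12883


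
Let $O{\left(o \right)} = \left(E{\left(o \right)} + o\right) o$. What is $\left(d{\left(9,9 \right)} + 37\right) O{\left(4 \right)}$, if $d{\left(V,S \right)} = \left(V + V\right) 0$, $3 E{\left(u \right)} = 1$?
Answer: $\frac{1924}{3} \approx 641.33$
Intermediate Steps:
$E{\left(u \right)} = \frac{1}{3}$ ($E{\left(u \right)} = \frac{1}{3} \cdot 1 = \frac{1}{3}$)
$d{\left(V,S \right)} = 0$ ($d{\left(V,S \right)} = 2 V 0 = 0$)
$O{\left(o \right)} = o \left(\frac{1}{3} + o\right)$ ($O{\left(o \right)} = \left(\frac{1}{3} + o\right) o = o \left(\frac{1}{3} + o\right)$)
$\left(d{\left(9,9 \right)} + 37\right) O{\left(4 \right)} = \left(0 + 37\right) 4 \left(\frac{1}{3} + 4\right) = 37 \cdot 4 \cdot \frac{13}{3} = 37 \cdot \frac{52}{3} = \frac{1924}{3}$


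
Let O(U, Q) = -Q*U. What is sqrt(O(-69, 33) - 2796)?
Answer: I*sqrt(519) ≈ 22.782*I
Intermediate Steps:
O(U, Q) = -Q*U
sqrt(O(-69, 33) - 2796) = sqrt(-1*33*(-69) - 2796) = sqrt(2277 - 2796) = sqrt(-519) = I*sqrt(519)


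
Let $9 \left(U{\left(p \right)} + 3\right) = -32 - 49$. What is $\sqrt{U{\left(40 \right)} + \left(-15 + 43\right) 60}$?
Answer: $2 \sqrt{417} \approx 40.841$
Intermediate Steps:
$U{\left(p \right)} = -12$ ($U{\left(p \right)} = -3 + \frac{-32 - 49}{9} = -3 + \frac{1}{9} \left(-81\right) = -3 - 9 = -12$)
$\sqrt{U{\left(40 \right)} + \left(-15 + 43\right) 60} = \sqrt{-12 + \left(-15 + 43\right) 60} = \sqrt{-12 + 28 \cdot 60} = \sqrt{-12 + 1680} = \sqrt{1668} = 2 \sqrt{417}$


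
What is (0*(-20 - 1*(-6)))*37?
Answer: 0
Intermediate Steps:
(0*(-20 - 1*(-6)))*37 = (0*(-20 + 6))*37 = (0*(-14))*37 = 0*37 = 0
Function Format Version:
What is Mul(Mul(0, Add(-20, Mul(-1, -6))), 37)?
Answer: 0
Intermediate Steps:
Mul(Mul(0, Add(-20, Mul(-1, -6))), 37) = Mul(Mul(0, Add(-20, 6)), 37) = Mul(Mul(0, -14), 37) = Mul(0, 37) = 0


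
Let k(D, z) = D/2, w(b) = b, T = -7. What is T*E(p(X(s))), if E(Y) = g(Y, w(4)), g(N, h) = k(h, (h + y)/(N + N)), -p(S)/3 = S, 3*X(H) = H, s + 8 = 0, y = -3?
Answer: -14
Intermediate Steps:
s = -8 (s = -8 + 0 = -8)
X(H) = H/3
p(S) = -3*S
k(D, z) = D/2 (k(D, z) = D*(½) = D/2)
g(N, h) = h/2
E(Y) = 2 (E(Y) = (½)*4 = 2)
T*E(p(X(s))) = -7*2 = -14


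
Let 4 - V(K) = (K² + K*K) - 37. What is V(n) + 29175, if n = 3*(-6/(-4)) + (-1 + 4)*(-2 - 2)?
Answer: 58207/2 ≈ 29104.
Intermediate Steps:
n = -15/2 (n = 3*(-6*(-¼)) + 3*(-4) = 3*(3/2) - 12 = 9/2 - 12 = -15/2 ≈ -7.5000)
V(K) = 41 - 2*K² (V(K) = 4 - ((K² + K*K) - 37) = 4 - ((K² + K²) - 37) = 4 - (2*K² - 37) = 4 - (-37 + 2*K²) = 4 + (37 - 2*K²) = 41 - 2*K²)
V(n) + 29175 = (41 - 2*(-15/2)²) + 29175 = (41 - 2*225/4) + 29175 = (41 - 225/2) + 29175 = -143/2 + 29175 = 58207/2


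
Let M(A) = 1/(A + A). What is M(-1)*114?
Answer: -57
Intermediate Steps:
M(A) = 1/(2*A)
M(-1)*114 = ((½)/(-1))*114 = ((½)*(-1))*114 = -½*114 = -57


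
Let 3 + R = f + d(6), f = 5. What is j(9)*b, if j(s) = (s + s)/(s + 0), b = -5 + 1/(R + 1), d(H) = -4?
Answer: -12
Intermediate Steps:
R = -2 (R = -3 + (5 - 4) = -3 + 1 = -2)
b = -6 (b = -5 + 1/(-2 + 1) = -5 + 1/(-1) = -5 - 1 = -6)
j(s) = 2 (j(s) = (2*s)/s = 2)
j(9)*b = 2*(-6) = -12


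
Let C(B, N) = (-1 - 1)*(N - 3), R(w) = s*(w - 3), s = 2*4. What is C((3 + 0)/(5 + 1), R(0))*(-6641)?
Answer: -358614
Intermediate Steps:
s = 8
R(w) = -24 + 8*w (R(w) = 8*(w - 3) = 8*(-3 + w) = -24 + 8*w)
C(B, N) = 6 - 2*N (C(B, N) = -2*(-3 + N) = 6 - 2*N)
C((3 + 0)/(5 + 1), R(0))*(-6641) = (6 - 2*(-24 + 8*0))*(-6641) = (6 - 2*(-24 + 0))*(-6641) = (6 - 2*(-24))*(-6641) = (6 + 48)*(-6641) = 54*(-6641) = -358614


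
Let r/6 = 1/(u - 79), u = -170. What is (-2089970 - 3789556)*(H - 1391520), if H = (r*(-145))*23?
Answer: 679023459181740/83 ≈ 8.1810e+12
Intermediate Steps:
r = -2/83 (r = 6/(-170 - 79) = 6/(-249) = 6*(-1/249) = -2/83 ≈ -0.024096)
H = 6670/83 (H = -2/83*(-145)*23 = (290/83)*23 = 6670/83 ≈ 80.361)
(-2089970 - 3789556)*(H - 1391520) = (-2089970 - 3789556)*(6670/83 - 1391520) = -5879526*(-115489490/83) = 679023459181740/83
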